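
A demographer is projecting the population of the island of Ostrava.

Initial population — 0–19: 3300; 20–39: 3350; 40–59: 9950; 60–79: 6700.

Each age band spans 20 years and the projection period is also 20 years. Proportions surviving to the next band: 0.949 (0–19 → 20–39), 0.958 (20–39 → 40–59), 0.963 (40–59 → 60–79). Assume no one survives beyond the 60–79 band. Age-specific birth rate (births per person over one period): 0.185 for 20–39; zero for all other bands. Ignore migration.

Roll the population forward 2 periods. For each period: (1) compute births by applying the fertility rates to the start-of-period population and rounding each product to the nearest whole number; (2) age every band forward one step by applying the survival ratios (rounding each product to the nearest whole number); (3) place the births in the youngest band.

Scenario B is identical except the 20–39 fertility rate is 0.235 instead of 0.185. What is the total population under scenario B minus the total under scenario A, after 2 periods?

Period 1:
Births: 3350 × 0.185 = 620
20–39: 3300 × 0.949 = 3132
40–59: 3350 × 0.958 = 3209
60–79: 9950 × 0.963 = 9582
→ [620, 3132, 3209, 9582]
Period 2:
Births: 3132 × 0.185 = 579
20–39: 620 × 0.949 = 588
40–59: 3132 × 0.958 = 3000
60–79: 3209 × 0.963 = 3090
→ [579, 588, 3000, 3090]
Scenario A total after 2 periods: 7257
Scenario B projection —
Period 1:
Births: 3350 × 0.235 = 787
20–39: 3300 × 0.949 = 3132
40–59: 3350 × 0.958 = 3209
60–79: 9950 × 0.963 = 9582
→ [787, 3132, 3209, 9582]
Period 2:
Births: 3132 × 0.235 = 736
20–39: 787 × 0.949 = 747
40–59: 3132 × 0.958 = 3000
60–79: 3209 × 0.963 = 3090
→ [736, 747, 3000, 3090]
Scenario B total after 2 periods: 7573
Difference B − A = 7573 − 7257 = 316

316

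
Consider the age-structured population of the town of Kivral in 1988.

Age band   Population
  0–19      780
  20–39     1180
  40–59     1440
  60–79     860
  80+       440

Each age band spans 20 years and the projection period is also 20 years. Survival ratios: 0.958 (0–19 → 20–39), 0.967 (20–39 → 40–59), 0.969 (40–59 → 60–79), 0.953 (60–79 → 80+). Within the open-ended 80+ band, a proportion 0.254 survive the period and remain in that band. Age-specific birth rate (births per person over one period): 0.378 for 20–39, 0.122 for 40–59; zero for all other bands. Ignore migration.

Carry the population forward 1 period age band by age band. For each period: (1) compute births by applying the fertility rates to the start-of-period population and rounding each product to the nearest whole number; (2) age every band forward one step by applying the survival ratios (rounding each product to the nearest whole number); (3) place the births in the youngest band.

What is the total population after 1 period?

4837

Numbering the groups 1..5 from youngest to oldest:
After projecting period 1:
Births: 1180 × 0.378 = 446  |  1440 × 0.122 = 176 → total 622
Group 2: 780 × 0.958 = 747
Group 3: 1180 × 0.967 = 1141
Group 4: 1440 × 0.969 = 1395
Group 5: 860 × 0.953 + 440 × 0.254 = 820 + 112 = 932
→ [622, 747, 1141, 1395, 932]
Total after period 1: 622 + 747 + 1141 + 1395 + 932 = 4837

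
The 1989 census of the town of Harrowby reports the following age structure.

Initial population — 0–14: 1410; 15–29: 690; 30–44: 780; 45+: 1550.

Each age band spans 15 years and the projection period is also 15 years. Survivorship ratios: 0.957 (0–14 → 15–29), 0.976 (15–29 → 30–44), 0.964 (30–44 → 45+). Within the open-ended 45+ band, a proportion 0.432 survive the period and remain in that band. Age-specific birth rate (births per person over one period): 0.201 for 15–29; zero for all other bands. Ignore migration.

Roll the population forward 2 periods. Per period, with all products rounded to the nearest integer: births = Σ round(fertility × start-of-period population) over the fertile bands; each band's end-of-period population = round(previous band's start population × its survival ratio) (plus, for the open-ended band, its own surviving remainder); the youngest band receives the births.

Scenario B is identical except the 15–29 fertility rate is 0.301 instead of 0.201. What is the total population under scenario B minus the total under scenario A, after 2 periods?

201

Let band 1 be 0–14 through band 4 = 45+.
— Period 1 —
Births: 690 × 0.201 = 139
Band 2: 1410 × 0.957 = 1349
Band 3: 690 × 0.976 = 673
Band 4: 780 × 0.964 + 1550 × 0.432 = 752 + 670 = 1422
Population now: 0–14=139, 15–29=1349, 30–44=673, 45+=1422
— Period 2 —
Births: 1349 × 0.201 = 271
Band 2: 139 × 0.957 = 133
Band 3: 1349 × 0.976 = 1317
Band 4: 673 × 0.964 + 1422 × 0.432 = 649 + 614 = 1263
Population now: 0–14=271, 15–29=133, 30–44=1317, 45+=1263
Scenario A total after 2 periods: 2984
Scenario B projection —
— Period 1 —
Births: 690 × 0.301 = 208
Band 2: 1410 × 0.957 = 1349
Band 3: 690 × 0.976 = 673
Band 4: 780 × 0.964 + 1550 × 0.432 = 752 + 670 = 1422
Population now: 0–14=208, 15–29=1349, 30–44=673, 45+=1422
— Period 2 —
Births: 1349 × 0.301 = 406
Band 2: 208 × 0.957 = 199
Band 3: 1349 × 0.976 = 1317
Band 4: 673 × 0.964 + 1422 × 0.432 = 649 + 614 = 1263
Population now: 0–14=406, 15–29=199, 30–44=1317, 45+=1263
Scenario B total after 2 periods: 3185
Difference B − A = 3185 − 2984 = 201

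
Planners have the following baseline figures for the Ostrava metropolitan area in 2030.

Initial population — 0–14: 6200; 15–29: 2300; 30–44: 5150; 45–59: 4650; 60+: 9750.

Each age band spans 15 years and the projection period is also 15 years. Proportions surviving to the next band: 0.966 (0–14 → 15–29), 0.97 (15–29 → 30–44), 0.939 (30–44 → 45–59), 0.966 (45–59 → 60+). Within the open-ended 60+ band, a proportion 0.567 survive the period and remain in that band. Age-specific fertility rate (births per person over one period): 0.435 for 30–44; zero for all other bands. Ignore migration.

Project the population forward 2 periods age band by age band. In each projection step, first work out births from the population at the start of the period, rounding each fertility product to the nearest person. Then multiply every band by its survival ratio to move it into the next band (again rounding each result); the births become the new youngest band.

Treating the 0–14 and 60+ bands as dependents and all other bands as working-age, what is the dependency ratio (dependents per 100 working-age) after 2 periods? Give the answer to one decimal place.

— Period 1 —
Births: 5150 × 0.435 = 2240
15–29: 6200 × 0.966 = 5989
30–44: 2300 × 0.97 = 2231
45–59: 5150 × 0.939 = 4836
60+: 4650 × 0.966 + 9750 × 0.567 = 4492 + 5528 = 10020
End of period: [2240, 5989, 2231, 4836, 10020]
— Period 2 —
Births: 2231 × 0.435 = 970
15–29: 2240 × 0.966 = 2164
30–44: 5989 × 0.97 = 5809
45–59: 2231 × 0.939 = 2095
60+: 4836 × 0.966 + 10020 × 0.567 = 4672 + 5681 = 10353
End of period: [970, 2164, 5809, 2095, 10353]
Dependents (band 0–14 + band 60+) = 970 + 10353 = 11323; working-age = 10068; ratio = 11323/10068 × 100 = 112.5

112.5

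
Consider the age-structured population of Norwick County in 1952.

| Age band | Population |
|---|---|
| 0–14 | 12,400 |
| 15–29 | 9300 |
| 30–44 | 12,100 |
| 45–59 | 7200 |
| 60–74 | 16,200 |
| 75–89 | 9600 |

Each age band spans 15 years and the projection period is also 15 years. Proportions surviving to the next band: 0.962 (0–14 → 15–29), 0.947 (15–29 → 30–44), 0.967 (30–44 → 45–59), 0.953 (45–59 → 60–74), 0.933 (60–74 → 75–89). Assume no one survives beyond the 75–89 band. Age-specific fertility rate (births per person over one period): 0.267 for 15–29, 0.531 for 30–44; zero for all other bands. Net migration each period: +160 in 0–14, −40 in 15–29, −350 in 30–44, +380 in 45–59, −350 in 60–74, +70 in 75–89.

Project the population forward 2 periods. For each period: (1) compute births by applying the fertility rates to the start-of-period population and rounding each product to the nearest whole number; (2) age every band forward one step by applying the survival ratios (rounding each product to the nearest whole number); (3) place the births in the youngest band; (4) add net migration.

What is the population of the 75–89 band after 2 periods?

Period 1.
Births: 9300 × 0.267 = 2483 ; 12100 × 0.531 = 6425 — total 8908
15–29: 12400 × 0.962 = 11929
30–44: 9300 × 0.947 = 8807
45–59: 12100 × 0.967 = 11701
60–74: 7200 × 0.953 = 6862
75–89: 16200 × 0.933 = 15115
Net migration: 0–14 + 160 → 9068; 15–29 − 40 → 11889; 30–44 − 350 → 8457; 45–59 + 380 → 12081; 60–74 − 350 → 6512; 75–89 + 70 → 15185
Population now: 0–14=9068, 15–29=11889, 30–44=8457, 45–59=12081, 60–74=6512, 75–89=15185
Period 2.
Births: 11889 × 0.267 = 3174 ; 8457 × 0.531 = 4491 — total 7665
15–29: 9068 × 0.962 = 8723
30–44: 11889 × 0.947 = 11259
45–59: 8457 × 0.967 = 8178
60–74: 12081 × 0.953 = 11513
75–89: 6512 × 0.933 = 6076
Net migration: 0–14 + 160 → 7825; 15–29 − 40 → 8683; 30–44 − 350 → 10909; 45–59 + 380 → 8558; 60–74 − 350 → 11163; 75–89 + 70 → 6146
Population now: 0–14=7825, 15–29=8683, 30–44=10909, 45–59=8558, 60–74=11163, 75–89=6146

6146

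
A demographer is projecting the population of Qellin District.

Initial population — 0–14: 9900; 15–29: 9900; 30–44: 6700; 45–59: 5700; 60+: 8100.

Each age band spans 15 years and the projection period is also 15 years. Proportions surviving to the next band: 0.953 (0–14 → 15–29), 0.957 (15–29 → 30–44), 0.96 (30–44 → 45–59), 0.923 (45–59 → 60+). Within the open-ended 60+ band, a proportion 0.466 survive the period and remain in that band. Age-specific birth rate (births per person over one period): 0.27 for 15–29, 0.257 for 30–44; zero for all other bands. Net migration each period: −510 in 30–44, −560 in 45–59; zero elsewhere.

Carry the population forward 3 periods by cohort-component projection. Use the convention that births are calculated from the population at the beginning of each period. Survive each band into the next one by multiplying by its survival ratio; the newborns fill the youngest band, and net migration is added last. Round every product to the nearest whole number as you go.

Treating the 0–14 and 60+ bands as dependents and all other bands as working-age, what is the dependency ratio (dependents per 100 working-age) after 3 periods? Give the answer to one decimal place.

— Period 1 —
Births: 9900 * 0.27 = 2673  |  6700 * 0.257 = 1722 ⇒ total 4395
15–29: 9900 * 0.953 = 9435
30–44: 9900 * 0.957 = 9474
45–59: 6700 * 0.96 = 6432
60+: 5700 * 0.923 + 8100 * 0.466 = 5261 + 3775 = 9036
Net migration: 30–44 − 510 → 8964; 45–59 − 560 → 5872
→ [4395, 9435, 8964, 5872, 9036]
— Period 2 —
Births: 9435 * 0.27 = 2547  |  8964 * 0.257 = 2304 ⇒ total 4851
15–29: 4395 * 0.953 = 4188
30–44: 9435 * 0.957 = 9029
45–59: 8964 * 0.96 = 8605
60+: 5872 * 0.923 + 9036 * 0.466 = 5420 + 4211 = 9631
Net migration: 30–44 − 510 → 8519; 45–59 − 560 → 8045
→ [4851, 4188, 8519, 8045, 9631]
— Period 3 —
Births: 4188 * 0.27 = 1131  |  8519 * 0.257 = 2189 ⇒ total 3320
15–29: 4851 * 0.953 = 4623
30–44: 4188 * 0.957 = 4008
45–59: 8519 * 0.96 = 8178
60+: 8045 * 0.923 + 9631 * 0.466 = 7426 + 4488 = 11914
Net migration: 30–44 − 510 → 3498; 45–59 − 560 → 7618
→ [3320, 4623, 3498, 7618, 11914]
Dependents (band 0–14 + band 60+) = 3320 + 11914 = 15234; working-age = 15739; ratio = 15234/15739 × 100 = 96.8

96.8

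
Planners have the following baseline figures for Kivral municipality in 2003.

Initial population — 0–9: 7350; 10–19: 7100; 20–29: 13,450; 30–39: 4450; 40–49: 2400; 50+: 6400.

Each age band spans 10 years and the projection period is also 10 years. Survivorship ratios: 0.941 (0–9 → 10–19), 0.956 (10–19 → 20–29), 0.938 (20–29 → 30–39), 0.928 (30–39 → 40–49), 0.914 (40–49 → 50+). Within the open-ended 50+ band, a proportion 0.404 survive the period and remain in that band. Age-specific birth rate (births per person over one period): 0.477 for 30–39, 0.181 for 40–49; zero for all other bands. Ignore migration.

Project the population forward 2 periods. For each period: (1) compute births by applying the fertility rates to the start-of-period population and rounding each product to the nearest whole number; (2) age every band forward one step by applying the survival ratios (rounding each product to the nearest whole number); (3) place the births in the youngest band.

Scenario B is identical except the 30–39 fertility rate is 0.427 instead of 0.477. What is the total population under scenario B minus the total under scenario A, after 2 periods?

[period 1]
Births: 4450 × 0.477 = 2123, 2400 × 0.181 = 434 — total 2557
10–19: 7350 × 0.941 = 6916
20–29: 7100 × 0.956 = 6788
30–39: 13450 × 0.938 = 12616
40–49: 4450 × 0.928 = 4130
50+: 2400 × 0.914 + 6400 × 0.404 = 2194 + 2586 = 4780
End of period: [2557, 6916, 6788, 12616, 4130, 4780]
[period 2]
Births: 12616 × 0.477 = 6018, 4130 × 0.181 = 748 — total 6766
10–19: 2557 × 0.941 = 2406
20–29: 6916 × 0.956 = 6612
30–39: 6788 × 0.938 = 6367
40–49: 12616 × 0.928 = 11708
50+: 4130 × 0.914 + 4780 × 0.404 = 3775 + 1931 = 5706
End of period: [6766, 2406, 6612, 6367, 11708, 5706]
Scenario A total after 2 periods: 39565
Scenario B projection —
[period 1]
Births: 4450 × 0.427 = 1900, 2400 × 0.181 = 434 — total 2334
10–19: 7350 × 0.941 = 6916
20–29: 7100 × 0.956 = 6788
30–39: 13450 × 0.938 = 12616
40–49: 4450 × 0.928 = 4130
50+: 2400 × 0.914 + 6400 × 0.404 = 2194 + 2586 = 4780
End of period: [2334, 6916, 6788, 12616, 4130, 4780]
[period 2]
Births: 12616 × 0.427 = 5387, 4130 × 0.181 = 748 — total 6135
10–19: 2334 × 0.941 = 2196
20–29: 6916 × 0.956 = 6612
30–39: 6788 × 0.938 = 6367
40–49: 12616 × 0.928 = 11708
50+: 4130 × 0.914 + 4780 × 0.404 = 3775 + 1931 = 5706
End of period: [6135, 2196, 6612, 6367, 11708, 5706]
Scenario B total after 2 periods: 38724
Difference B − A = 38724 − 39565 = -841

-841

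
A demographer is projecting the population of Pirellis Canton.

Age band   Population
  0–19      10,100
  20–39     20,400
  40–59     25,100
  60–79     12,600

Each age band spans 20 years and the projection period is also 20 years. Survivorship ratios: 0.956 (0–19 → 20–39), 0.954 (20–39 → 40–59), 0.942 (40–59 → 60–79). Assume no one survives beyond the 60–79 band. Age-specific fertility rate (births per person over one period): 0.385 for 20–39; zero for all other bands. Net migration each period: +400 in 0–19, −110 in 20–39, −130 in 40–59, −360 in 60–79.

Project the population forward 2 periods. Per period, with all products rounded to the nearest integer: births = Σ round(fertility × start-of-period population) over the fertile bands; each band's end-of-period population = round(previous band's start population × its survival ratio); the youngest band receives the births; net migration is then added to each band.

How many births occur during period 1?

7854

Numbering the groups 1..4 from youngest to oldest:
[period 1]
Births: 20400 × 0.385 = 7854
Group 2: 10100 × 0.956 = 9656
Group 3: 20400 × 0.954 = 19462
Group 4: 25100 × 0.942 = 23644
Net migration: Group 1 + 400 → 8254; Group 2 − 110 → 9546; Group 3 − 130 → 19332; Group 4 − 360 → 23284
→ [8254, 9546, 19332, 23284]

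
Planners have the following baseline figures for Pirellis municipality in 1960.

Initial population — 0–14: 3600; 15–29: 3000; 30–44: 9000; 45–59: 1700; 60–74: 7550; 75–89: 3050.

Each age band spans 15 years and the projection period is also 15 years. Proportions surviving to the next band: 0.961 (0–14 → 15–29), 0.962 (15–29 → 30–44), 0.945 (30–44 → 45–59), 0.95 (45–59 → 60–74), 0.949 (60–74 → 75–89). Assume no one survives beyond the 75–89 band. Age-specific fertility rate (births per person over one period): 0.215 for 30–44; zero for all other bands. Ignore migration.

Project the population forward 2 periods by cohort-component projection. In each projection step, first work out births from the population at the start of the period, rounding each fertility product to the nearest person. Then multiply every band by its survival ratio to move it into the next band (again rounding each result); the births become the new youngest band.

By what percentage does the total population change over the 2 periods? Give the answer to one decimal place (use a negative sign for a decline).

-34.9

Period 1:
Births: 9000 × 0.215 = 1935
15–29: 3600 × 0.961 = 3460
30–44: 3000 × 0.962 = 2886
45–59: 9000 × 0.945 = 8505
60–74: 1700 × 0.95 = 1615
75–89: 7550 × 0.949 = 7165
→ [1935, 3460, 2886, 8505, 1615, 7165]
Period 2:
Births: 2886 × 0.215 = 620
15–29: 1935 × 0.961 = 1860
30–44: 3460 × 0.962 = 3329
45–59: 2886 × 0.945 = 2727
60–74: 8505 × 0.95 = 8080
75–89: 1615 × 0.949 = 1533
→ [620, 1860, 3329, 2727, 8080, 1533]
Total: 27900 → 18149; change = -9751; percentage change = -34.9%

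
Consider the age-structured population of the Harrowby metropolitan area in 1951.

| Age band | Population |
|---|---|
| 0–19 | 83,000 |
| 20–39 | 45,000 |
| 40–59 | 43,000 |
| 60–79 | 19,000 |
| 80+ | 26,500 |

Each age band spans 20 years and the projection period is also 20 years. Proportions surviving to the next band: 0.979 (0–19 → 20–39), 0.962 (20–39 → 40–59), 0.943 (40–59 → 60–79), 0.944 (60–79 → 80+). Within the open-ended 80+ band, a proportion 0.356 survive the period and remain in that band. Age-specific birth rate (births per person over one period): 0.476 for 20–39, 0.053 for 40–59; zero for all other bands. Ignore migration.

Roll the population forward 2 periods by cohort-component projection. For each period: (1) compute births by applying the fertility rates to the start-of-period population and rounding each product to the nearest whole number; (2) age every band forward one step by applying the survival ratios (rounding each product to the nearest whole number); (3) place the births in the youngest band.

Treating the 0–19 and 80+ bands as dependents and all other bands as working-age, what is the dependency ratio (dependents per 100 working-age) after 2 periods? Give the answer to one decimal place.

After projecting period 1:
Births: 45000 × 0.476 = 21420 ; 43000 × 0.053 = 2279 — total 23699
20–39: 83000 × 0.979 = 81257
40–59: 45000 × 0.962 = 43290
60–79: 43000 × 0.943 = 40549
80+: 19000 × 0.944 + 26500 × 0.356 = 17936 + 9434 = 27370
Giving 23699 / 81257 / 43290 / 40549 / 27370.
After projecting period 2:
Births: 81257 × 0.476 = 38678 ; 43290 × 0.053 = 2294 — total 40972
20–39: 23699 × 0.979 = 23201
40–59: 81257 × 0.962 = 78169
60–79: 43290 × 0.943 = 40822
80+: 40549 × 0.944 + 27370 × 0.356 = 38278 + 9744 = 48022
Giving 40972 / 23201 / 78169 / 40822 / 48022.
Dependents (band 0–19 + band 80+) = 40972 + 48022 = 88994; working-age = 142192; ratio = 88994/142192 × 100 = 62.6

62.6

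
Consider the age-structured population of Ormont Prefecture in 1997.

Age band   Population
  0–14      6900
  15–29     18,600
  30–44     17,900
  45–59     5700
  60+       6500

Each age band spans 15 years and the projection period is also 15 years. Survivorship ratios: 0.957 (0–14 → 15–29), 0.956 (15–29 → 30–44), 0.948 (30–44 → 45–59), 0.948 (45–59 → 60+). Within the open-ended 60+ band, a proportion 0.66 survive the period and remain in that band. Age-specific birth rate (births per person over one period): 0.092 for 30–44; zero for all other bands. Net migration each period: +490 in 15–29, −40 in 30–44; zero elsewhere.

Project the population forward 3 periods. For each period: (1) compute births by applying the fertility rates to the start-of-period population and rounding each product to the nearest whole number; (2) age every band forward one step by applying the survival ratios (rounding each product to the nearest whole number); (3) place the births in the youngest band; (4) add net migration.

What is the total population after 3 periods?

Period 1.
Births: 17900 × 0.092 = 1647
15–29: 6900 × 0.957 = 6603
30–44: 18600 × 0.956 = 17782
45–59: 17900 × 0.948 = 16969
60+: 5700 × 0.948 + 6500 × 0.66 = 5404 + 4290 = 9694
Net migration: 15–29 + 490 → 7093; 30–44 − 40 → 17742
Population now: 0–14=1647, 15–29=7093, 30–44=17742, 45–59=16969, 60+=9694
Period 2.
Births: 17742 × 0.092 = 1632
15–29: 1647 × 0.957 = 1576
30–44: 7093 × 0.956 = 6781
45–59: 17742 × 0.948 = 16819
60+: 16969 × 0.948 + 9694 × 0.66 = 16087 + 6398 = 22485
Net migration: 15–29 + 490 → 2066; 30–44 − 40 → 6741
Population now: 0–14=1632, 15–29=2066, 30–44=6741, 45–59=16819, 60+=22485
Period 3.
Births: 6741 × 0.092 = 620
15–29: 1632 × 0.957 = 1562
30–44: 2066 × 0.956 = 1975
45–59: 6741 × 0.948 = 6390
60+: 16819 × 0.948 + 22485 × 0.66 = 15944 + 14840 = 30784
Net migration: 15–29 + 490 → 2052; 30–44 − 40 → 1935
Population now: 0–14=620, 15–29=2052, 30–44=1935, 45–59=6390, 60+=30784
Total after period 3: 620 + 2052 + 1935 + 6390 + 30784 = 41781

41781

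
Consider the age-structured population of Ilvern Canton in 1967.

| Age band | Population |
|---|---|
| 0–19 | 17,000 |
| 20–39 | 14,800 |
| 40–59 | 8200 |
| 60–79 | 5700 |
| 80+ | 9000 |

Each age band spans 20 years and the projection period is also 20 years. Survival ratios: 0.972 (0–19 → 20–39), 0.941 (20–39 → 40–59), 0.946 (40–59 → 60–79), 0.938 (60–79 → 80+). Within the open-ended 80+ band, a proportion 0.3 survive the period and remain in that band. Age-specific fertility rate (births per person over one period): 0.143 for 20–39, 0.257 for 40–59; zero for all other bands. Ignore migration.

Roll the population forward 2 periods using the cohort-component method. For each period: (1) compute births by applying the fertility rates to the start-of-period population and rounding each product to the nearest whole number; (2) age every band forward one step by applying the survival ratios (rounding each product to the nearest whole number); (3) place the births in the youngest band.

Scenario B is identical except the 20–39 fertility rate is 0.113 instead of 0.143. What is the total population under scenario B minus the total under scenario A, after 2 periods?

Period 1.
Births: 14800 × 0.143 = 2116 ; 8200 × 0.257 = 2107 → 4223
20–39: 17000 × 0.972 = 16524
40–59: 14800 × 0.941 = 13927
60–79: 8200 × 0.946 = 7757
80+: 5700 × 0.938 + 9000 × 0.3 = 5347 + 2700 = 8047
End of period: [4223, 16524, 13927, 7757, 8047]
Period 2.
Births: 16524 × 0.143 = 2363 ; 13927 × 0.257 = 3579 → 5942
20–39: 4223 × 0.972 = 4105
40–59: 16524 × 0.941 = 15549
60–79: 13927 × 0.946 = 13175
80+: 7757 × 0.938 + 8047 × 0.3 = 7276 + 2414 = 9690
End of period: [5942, 4105, 15549, 13175, 9690]
Scenario A total after 2 periods: 48461
Scenario B projection —
Period 1.
Births: 14800 × 0.113 = 1672 ; 8200 × 0.257 = 2107 → 3779
20–39: 17000 × 0.972 = 16524
40–59: 14800 × 0.941 = 13927
60–79: 8200 × 0.946 = 7757
80+: 5700 × 0.938 + 9000 × 0.3 = 5347 + 2700 = 8047
End of period: [3779, 16524, 13927, 7757, 8047]
Period 2.
Births: 16524 × 0.113 = 1867 ; 13927 × 0.257 = 3579 → 5446
20–39: 3779 × 0.972 = 3673
40–59: 16524 × 0.941 = 15549
60–79: 13927 × 0.946 = 13175
80+: 7757 × 0.938 + 8047 × 0.3 = 7276 + 2414 = 9690
End of period: [5446, 3673, 15549, 13175, 9690]
Scenario B total after 2 periods: 47533
Difference B − A = 47533 − 48461 = -928

-928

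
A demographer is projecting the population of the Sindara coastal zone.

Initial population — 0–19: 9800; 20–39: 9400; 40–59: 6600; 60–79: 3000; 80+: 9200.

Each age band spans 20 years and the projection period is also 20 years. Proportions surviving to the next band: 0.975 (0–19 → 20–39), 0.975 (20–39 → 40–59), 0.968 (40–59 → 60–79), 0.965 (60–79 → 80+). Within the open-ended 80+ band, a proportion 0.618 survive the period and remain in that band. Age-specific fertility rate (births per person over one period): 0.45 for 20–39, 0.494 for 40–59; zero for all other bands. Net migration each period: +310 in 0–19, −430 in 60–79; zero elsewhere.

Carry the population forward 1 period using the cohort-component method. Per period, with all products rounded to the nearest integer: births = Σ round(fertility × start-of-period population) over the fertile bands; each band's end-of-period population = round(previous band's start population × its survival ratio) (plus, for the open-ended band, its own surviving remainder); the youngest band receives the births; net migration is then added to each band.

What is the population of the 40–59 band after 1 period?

— Period 1 —
Births: 9400 * 0.45 = 4230 ; 6600 * 0.494 = 3260 → 7490
20–39: 9800 * 0.975 = 9555
40–59: 9400 * 0.975 = 9165
60–79: 6600 * 0.968 = 6389
80+: 3000 * 0.965 + 9200 * 0.618 = 2895 + 5686 = 8581
Net migration: 0–19 + 310 → 7800; 60–79 − 430 → 5959
Giving 7800 / 9555 / 9165 / 5959 / 8581.

9165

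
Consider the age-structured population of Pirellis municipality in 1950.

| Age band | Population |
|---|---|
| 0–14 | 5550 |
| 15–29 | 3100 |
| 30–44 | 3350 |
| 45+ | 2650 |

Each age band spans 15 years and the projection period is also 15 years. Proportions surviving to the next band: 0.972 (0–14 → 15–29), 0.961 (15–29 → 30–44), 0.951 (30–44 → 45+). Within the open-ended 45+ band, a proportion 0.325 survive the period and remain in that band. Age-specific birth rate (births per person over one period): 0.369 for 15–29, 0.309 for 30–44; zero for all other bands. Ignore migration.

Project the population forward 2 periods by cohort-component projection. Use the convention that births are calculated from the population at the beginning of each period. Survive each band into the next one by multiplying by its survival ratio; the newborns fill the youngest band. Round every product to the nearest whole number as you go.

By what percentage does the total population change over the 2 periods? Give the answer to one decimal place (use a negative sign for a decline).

After projecting period 1:
Births: 3100 * 0.369 = 1144  |  3350 * 0.309 = 1035 → total 2179
15–29: 5550 * 0.972 = 5395
30–44: 3100 * 0.961 = 2979
45+: 3350 * 0.951 + 2650 * 0.325 = 3186 + 861 = 4047
Giving 2179 / 5395 / 2979 / 4047.
After projecting period 2:
Births: 5395 * 0.369 = 1991  |  2979 * 0.309 = 921 → total 2912
15–29: 2179 * 0.972 = 2118
30–44: 5395 * 0.961 = 5185
45+: 2979 * 0.951 + 4047 * 0.325 = 2833 + 1315 = 4148
Giving 2912 / 2118 / 5185 / 4148.
Total: 14650 → 14363; change = -287; percentage change = -2.0%

-2.0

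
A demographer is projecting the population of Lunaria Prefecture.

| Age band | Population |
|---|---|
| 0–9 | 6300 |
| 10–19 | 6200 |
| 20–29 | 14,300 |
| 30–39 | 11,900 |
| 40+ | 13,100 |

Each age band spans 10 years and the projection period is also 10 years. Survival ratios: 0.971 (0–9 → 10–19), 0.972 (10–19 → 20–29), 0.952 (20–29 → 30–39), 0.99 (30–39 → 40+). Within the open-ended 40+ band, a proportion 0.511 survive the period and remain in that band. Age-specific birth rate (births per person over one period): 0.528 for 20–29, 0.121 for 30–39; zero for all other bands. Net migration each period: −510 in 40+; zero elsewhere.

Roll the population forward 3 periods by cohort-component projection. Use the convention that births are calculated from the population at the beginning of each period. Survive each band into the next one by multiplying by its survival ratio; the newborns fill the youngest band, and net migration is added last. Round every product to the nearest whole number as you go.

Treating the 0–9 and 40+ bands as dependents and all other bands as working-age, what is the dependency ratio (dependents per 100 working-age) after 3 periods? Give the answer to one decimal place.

Call the groups 1 to 5, youngest first.
[period 1]
Births: 14300 * 0.528 = 7550  |  11900 * 0.121 = 1440 → total 8990
Group 2: 6300 * 0.971 = 6117
Group 3: 6200 * 0.972 = 6026
Group 4: 14300 * 0.952 = 13614
Group 5: 11900 * 0.99 + 13100 * 0.511 = 11781 + 6694 = 18475
Net migration: Group 5 − 510 → 17965
Population now: 0–9=8990, 10–19=6117, 20–29=6026, 30–39=13614, 40+=17965
[period 2]
Births: 6026 * 0.528 = 3182  |  13614 * 0.121 = 1647 → total 4829
Group 2: 8990 * 0.971 = 8729
Group 3: 6117 * 0.972 = 5946
Group 4: 6026 * 0.952 = 5737
Group 5: 13614 * 0.99 + 17965 * 0.511 = 13478 + 9180 = 22658
Net migration: Group 5 − 510 → 22148
Population now: 0–9=4829, 10–19=8729, 20–29=5946, 30–39=5737, 40+=22148
[period 3]
Births: 5946 * 0.528 = 3139  |  5737 * 0.121 = 694 → total 3833
Group 2: 4829 * 0.971 = 4689
Group 3: 8729 * 0.972 = 8485
Group 4: 5946 * 0.952 = 5661
Group 5: 5737 * 0.99 + 22148 * 0.511 = 5680 + 11318 = 16998
Net migration: Group 5 − 510 → 16488
Population now: 0–9=3833, 10–19=4689, 20–29=8485, 30–39=5661, 40+=16488
Dependents (band 0–9 + band 40+) = 3833 + 16488 = 20321; working-age = 18835; ratio = 20321/18835 × 100 = 107.9

107.9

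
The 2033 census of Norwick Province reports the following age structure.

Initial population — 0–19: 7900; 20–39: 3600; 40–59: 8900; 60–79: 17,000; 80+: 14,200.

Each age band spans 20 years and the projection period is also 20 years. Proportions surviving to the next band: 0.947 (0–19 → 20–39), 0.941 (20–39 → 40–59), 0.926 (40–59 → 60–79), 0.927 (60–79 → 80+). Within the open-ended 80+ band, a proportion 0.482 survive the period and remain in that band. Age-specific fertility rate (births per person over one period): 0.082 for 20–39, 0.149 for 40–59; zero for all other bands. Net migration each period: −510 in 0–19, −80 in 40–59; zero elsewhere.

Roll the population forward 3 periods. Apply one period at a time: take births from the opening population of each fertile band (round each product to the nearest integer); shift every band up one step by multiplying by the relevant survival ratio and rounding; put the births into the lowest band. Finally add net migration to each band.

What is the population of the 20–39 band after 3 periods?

(Bands numbered youngest = 1 to oldest = 5.)
— Period 1 —
Births: 3600 × 0.082 = 295 ; 8900 × 0.149 = 1326 → total 1621
Band 2: 7900 × 0.947 = 7481
Band 3: 3600 × 0.941 = 3388
Band 4: 8900 × 0.926 = 8241
Band 5: 17000 × 0.927 + 14200 × 0.482 = 15759 + 6844 = 22603
Net migration: Band 1 − 510 → 1111; Band 3 − 80 → 3308
End of period: [1111, 7481, 3308, 8241, 22603]
— Period 2 —
Births: 7481 × 0.082 = 613 ; 3308 × 0.149 = 493 → total 1106
Band 2: 1111 × 0.947 = 1052
Band 3: 7481 × 0.941 = 7040
Band 4: 3308 × 0.926 = 3063
Band 5: 8241 × 0.927 + 22603 × 0.482 = 7639 + 10895 = 18534
Net migration: Band 1 − 510 → 596; Band 3 − 80 → 6960
End of period: [596, 1052, 6960, 3063, 18534]
— Period 3 —
Births: 1052 × 0.082 = 86 ; 6960 × 0.149 = 1037 → total 1123
Band 2: 596 × 0.947 = 564
Band 3: 1052 × 0.941 = 990
Band 4: 6960 × 0.926 = 6445
Band 5: 3063 × 0.927 + 18534 × 0.482 = 2839 + 8933 = 11772
Net migration: Band 1 − 510 → 613; Band 3 − 80 → 910
End of period: [613, 564, 910, 6445, 11772]

564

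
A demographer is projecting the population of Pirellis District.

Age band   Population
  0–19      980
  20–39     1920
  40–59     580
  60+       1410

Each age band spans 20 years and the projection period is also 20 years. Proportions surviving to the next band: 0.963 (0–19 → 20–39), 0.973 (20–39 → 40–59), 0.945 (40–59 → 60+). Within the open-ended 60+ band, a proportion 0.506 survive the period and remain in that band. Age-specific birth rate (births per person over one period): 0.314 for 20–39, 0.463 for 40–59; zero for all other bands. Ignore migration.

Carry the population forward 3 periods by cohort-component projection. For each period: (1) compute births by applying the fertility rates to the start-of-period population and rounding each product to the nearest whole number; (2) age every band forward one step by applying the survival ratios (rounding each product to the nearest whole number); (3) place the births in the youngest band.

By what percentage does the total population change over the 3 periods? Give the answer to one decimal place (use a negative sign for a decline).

Let band 1 be 0–19 through band 4 = 60+.
After projecting period 1:
Births: 1920 × 0.314 = 603  |  580 × 0.463 = 269 ⇒ total 872
Band 2: 980 × 0.963 = 944
Band 3: 1920 × 0.973 = 1868
Band 4: 580 × 0.945 + 1410 × 0.506 = 548 + 713 = 1261
→ [872, 944, 1868, 1261]
After projecting period 2:
Births: 944 × 0.314 = 296  |  1868 × 0.463 = 865 ⇒ total 1161
Band 2: 872 × 0.963 = 840
Band 3: 944 × 0.973 = 919
Band 4: 1868 × 0.945 + 1261 × 0.506 = 1765 + 638 = 2403
→ [1161, 840, 919, 2403]
After projecting period 3:
Births: 840 × 0.314 = 264  |  919 × 0.463 = 425 ⇒ total 689
Band 2: 1161 × 0.963 = 1118
Band 3: 840 × 0.973 = 817
Band 4: 919 × 0.945 + 2403 × 0.506 = 868 + 1216 = 2084
→ [689, 1118, 817, 2084]
Total: 4890 → 4708; change = -182; percentage change = -3.7%

-3.7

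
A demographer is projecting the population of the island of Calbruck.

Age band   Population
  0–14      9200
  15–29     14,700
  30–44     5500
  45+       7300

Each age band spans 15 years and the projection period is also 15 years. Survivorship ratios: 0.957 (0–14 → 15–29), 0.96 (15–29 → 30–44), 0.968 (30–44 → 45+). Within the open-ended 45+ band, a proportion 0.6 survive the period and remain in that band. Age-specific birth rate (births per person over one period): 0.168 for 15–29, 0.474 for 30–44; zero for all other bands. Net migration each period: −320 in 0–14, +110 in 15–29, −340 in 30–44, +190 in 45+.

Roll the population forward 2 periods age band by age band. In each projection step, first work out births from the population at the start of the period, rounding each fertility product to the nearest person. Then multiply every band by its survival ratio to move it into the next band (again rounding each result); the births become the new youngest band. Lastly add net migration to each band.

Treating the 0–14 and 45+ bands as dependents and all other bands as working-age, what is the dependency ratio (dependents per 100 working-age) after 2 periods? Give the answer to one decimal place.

210.9

Period 1:
Births: 14700 × 0.168 = 2470 ; 5500 × 0.474 = 2607 → total 5077
15–29: 9200 × 0.957 = 8804
30–44: 14700 × 0.96 = 14112
45+: 5500 × 0.968 + 7300 × 0.6 = 5324 + 4380 = 9704
Net migration: 0–14 − 320 → 4757; 15–29 + 110 → 8914; 30–44 − 340 → 13772; 45+ + 190 → 9894
End of period: [4757, 8914, 13772, 9894]
Period 2:
Births: 8914 × 0.168 = 1498 ; 13772 × 0.474 = 6528 → total 8026
15–29: 4757 × 0.957 = 4552
30–44: 8914 × 0.96 = 8557
45+: 13772 × 0.968 + 9894 × 0.6 = 13331 + 5936 = 19267
Net migration: 0–14 − 320 → 7706; 15–29 + 110 → 4662; 30–44 − 340 → 8217; 45+ + 190 → 19457
End of period: [7706, 4662, 8217, 19457]
Dependents (band 0–14 + band 45+) = 7706 + 19457 = 27163; working-age = 12879; ratio = 27163/12879 × 100 = 210.9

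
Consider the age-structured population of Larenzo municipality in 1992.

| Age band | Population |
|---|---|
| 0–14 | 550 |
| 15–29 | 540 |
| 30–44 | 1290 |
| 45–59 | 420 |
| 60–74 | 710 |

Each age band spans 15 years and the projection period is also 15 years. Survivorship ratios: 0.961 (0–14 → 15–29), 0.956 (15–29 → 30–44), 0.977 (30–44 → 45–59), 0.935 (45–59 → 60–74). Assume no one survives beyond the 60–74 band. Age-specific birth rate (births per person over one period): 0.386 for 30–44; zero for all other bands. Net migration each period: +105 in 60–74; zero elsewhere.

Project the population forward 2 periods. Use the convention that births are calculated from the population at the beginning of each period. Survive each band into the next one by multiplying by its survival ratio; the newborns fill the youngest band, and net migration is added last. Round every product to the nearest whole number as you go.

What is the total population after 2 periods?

2971

Call the groups 1 to 5, youngest first.
[period 1]
Births: 1290 × 0.386 = 498
Group 2: 550 × 0.961 = 529
Group 3: 540 × 0.956 = 516
Group 4: 1290 × 0.977 = 1260
Group 5: 420 × 0.935 = 393
Net migration: Group 5 + 105 → 498
→ [498, 529, 516, 1260, 498]
[period 2]
Births: 516 × 0.386 = 199
Group 2: 498 × 0.961 = 479
Group 3: 529 × 0.956 = 506
Group 4: 516 × 0.977 = 504
Group 5: 1260 × 0.935 = 1178
Net migration: Group 5 + 105 → 1283
→ [199, 479, 506, 504, 1283]
Total after period 2: 199 + 479 + 506 + 504 + 1283 = 2971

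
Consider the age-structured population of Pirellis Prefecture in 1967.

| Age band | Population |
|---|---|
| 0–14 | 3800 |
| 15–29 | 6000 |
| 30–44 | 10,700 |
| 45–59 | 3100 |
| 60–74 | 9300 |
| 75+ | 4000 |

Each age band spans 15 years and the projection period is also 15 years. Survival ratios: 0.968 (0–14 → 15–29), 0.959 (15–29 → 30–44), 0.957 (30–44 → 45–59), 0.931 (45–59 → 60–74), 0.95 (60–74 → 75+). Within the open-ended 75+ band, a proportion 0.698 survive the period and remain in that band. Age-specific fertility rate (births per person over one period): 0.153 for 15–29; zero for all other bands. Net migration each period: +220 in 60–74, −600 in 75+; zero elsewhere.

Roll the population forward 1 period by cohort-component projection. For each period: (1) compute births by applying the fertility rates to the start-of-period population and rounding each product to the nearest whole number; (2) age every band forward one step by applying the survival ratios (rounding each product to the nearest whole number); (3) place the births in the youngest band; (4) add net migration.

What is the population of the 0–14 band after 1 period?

918

— Period 1 —
Births: 6000 × 0.153 = 918
15–29: 3800 × 0.968 = 3678
30–44: 6000 × 0.959 = 5754
45–59: 10700 × 0.957 = 10240
60–74: 3100 × 0.931 = 2886
75+: 9300 × 0.95 + 4000 × 0.698 = 8835 + 2792 = 11627
Net migration: 60–74 + 220 → 3106; 75+ − 600 → 11027
→ [918, 3678, 5754, 10240, 3106, 11027]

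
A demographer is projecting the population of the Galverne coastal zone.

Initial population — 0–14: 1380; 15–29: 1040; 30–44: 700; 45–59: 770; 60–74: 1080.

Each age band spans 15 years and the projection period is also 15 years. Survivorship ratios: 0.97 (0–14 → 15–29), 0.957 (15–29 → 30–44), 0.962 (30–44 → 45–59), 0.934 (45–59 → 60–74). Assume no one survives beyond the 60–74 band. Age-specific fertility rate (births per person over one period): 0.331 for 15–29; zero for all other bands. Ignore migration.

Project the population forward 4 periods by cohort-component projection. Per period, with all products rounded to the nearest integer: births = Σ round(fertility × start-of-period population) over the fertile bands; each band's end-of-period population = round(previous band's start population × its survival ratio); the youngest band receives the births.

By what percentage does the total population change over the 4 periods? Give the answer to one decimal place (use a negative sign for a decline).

-57.3

Numbering the bands 1..5 from youngest to oldest:
Period 1.
Births: 1040 * 0.331 = 344
Band 2: 1380 * 0.97 = 1339
Band 3: 1040 * 0.957 = 995
Band 4: 700 * 0.962 = 673
Band 5: 770 * 0.934 = 719
→ [344, 1339, 995, 673, 719]
Period 2.
Births: 1339 * 0.331 = 443
Band 2: 344 * 0.97 = 334
Band 3: 1339 * 0.957 = 1281
Band 4: 995 * 0.962 = 957
Band 5: 673 * 0.934 = 629
→ [443, 334, 1281, 957, 629]
Period 3.
Births: 334 * 0.331 = 111
Band 2: 443 * 0.97 = 430
Band 3: 334 * 0.957 = 320
Band 4: 1281 * 0.962 = 1232
Band 5: 957 * 0.934 = 894
→ [111, 430, 320, 1232, 894]
Period 4.
Births: 430 * 0.331 = 142
Band 2: 111 * 0.97 = 108
Band 3: 430 * 0.957 = 412
Band 4: 320 * 0.962 = 308
Band 5: 1232 * 0.934 = 1151
→ [142, 108, 412, 308, 1151]
Total: 4970 → 2121; change = -2849; percentage change = -57.3%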